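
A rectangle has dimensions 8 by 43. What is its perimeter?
Perimeter = 2 * (length + width)
Perimeter = 2 * (8 + 43)
Perimeter = 2 * 51
Perimeter = 102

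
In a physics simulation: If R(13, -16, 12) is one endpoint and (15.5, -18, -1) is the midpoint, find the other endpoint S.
S = (2×15.5 - 13, 2×(-18) - (-16), 2×(-1) - 12) = (18, -20, -14)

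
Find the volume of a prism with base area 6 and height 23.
Volume = base area * height
Volume = 6 * 23
Volume = 138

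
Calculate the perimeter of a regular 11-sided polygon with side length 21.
Perimeter = number of sides * side length
Perimeter = 11 * 21
Perimeter = 231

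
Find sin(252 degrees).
sin(252 degrees) = -0.9511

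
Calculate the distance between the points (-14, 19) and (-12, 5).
Using the distance formula: d = sqrt((x₂-x₁)² + (y₂-y₁)²)
dx = (-12) - (-14) = 2
dy = 5 - 19 = -14
d = sqrt(2² + (-14)²) = sqrt(4 + 196) = sqrt(200) = 14.14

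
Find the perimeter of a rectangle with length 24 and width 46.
Perimeter = 2 * (length + width)
Perimeter = 2 * (24 + 46)
Perimeter = 2 * 70
Perimeter = 140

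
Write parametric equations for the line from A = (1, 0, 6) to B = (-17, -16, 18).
Direction vector d = B - A = (-18, -16, 12)
x = 1 - 18t, y = 0 - 16t, z = 6 + 12t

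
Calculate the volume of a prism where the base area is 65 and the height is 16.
Volume = base area * height
Volume = 65 * 16
Volume = 1040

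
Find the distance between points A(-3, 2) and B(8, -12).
Using the distance formula: d = sqrt((x₂-x₁)² + (y₂-y₁)²)
dx = 8 - (-3) = 11
dy = (-12) - 2 = -14
d = sqrt(11² + (-14)²) = sqrt(121 + 196) = sqrt(317) = 17.80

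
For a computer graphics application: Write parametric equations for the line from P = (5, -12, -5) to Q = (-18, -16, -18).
Direction vector d = Q - P = (-23, -4, -13)
x = 5 - 23t, y = -12 - 4t, z = -5 - 13t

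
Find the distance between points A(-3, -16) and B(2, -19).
Using the distance formula: d = sqrt((x₂-x₁)² + (y₂-y₁)²)
dx = 2 - (-3) = 5
dy = (-19) - (-16) = -3
d = sqrt(5² + (-3)²) = sqrt(25 + 9) = sqrt(34) = 5.83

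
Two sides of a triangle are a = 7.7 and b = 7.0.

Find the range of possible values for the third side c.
By the triangle inequality: |a - b| < c < a + b
|7.7 - 7.0| < c < 7.7 + 7.0
0.7 < c < 14.7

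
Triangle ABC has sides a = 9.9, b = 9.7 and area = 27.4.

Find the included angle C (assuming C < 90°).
Area = ½ab·sin(C)  →  sin(C) = 2·Area/(ab)
sin(C) = 2·27.4/(9.9·9.7) = 0.570655
C = arcsin(0.570655) = 34.8°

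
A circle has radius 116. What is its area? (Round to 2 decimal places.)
Area = pi * r²
Area = pi * 116²
Area = pi * 13456
Area = 42273.27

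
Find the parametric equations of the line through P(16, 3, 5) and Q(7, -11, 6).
Direction vector d = Q - P = (-9, -14, 1)
x = 16 - 9t, y = 3 - 14t, z = 5 + t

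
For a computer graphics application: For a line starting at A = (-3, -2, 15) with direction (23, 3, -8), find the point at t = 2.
P(2) = (-3 + 23(2), -2 + 3(2), 15 + (-8)(2)) = (43, 4, -1)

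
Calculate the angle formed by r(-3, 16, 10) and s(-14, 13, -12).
r·s = 130, |r|² = 365, |s|² = 509
cos θ = 130/√185785 ≈ 0.3016
θ ≈ 72.45°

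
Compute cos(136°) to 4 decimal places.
cos(136 degrees) = -0.7193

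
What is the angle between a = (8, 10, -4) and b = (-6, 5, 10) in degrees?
a·b = -38, |a|² = 180, |b|² = 161
cos θ = -38/√28980 ≈ -0.2232
θ ≈ 102.9°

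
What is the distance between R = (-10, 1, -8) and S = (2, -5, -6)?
d = √[(12)² + (-6)² + (2)²] = √184 = 13.56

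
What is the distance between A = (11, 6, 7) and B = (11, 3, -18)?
d = √[(0)² + (-3)² + (-25)²] = √634 = 25.18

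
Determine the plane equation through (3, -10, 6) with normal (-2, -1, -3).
d = n·P = (-2)(3) + (-1)(-10) + (-3)(6) = -14
Plane: -2x - y - 3z = -14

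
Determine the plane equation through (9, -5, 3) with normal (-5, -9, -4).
d = n·P = (-5)(9) + (-9)(-5) + (-4)(3) = -12
Plane: -5x - 9y - 4z = -12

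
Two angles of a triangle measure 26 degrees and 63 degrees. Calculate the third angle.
Sum of angles in a triangle = 180 degrees
Third angle = 180 - 26 - 63
Third angle = 91 degrees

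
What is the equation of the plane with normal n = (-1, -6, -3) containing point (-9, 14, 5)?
d = n·P = (-1)(-9) + (-6)(14) + (-3)(5) = -90
Plane: -x - 6y - 3z = -90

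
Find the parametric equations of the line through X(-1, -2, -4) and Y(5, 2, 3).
Direction vector d = Y - X = (6, 4, 7)
x = -1 + 6t, y = -2 + 4t, z = -4 + 7t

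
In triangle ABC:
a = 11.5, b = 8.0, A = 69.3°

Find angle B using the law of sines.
sin(B)/b = sin(A)/a
sin(B) = b·sin(A)/a = 8.0·sin(69.3°)/11.5 = 0.650744
B = arcsin(0.650744) = 40.6°  (b ≤ a, so B ≤ A and the acute solution is unique)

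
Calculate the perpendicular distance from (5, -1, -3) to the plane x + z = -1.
d = |1(5) + 0(-1) + 1(-3) - (-1)| / √(1² + 0² + 1²) = 3/√2 = 2.121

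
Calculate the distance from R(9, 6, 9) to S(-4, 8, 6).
d = √[(-13)² + (2)² + (-3)²] = √182 = 13.49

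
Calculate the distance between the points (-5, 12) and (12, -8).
Using the distance formula: d = sqrt((x₂-x₁)² + (y₂-y₁)²)
dx = 12 - (-5) = 17
dy = (-8) - 12 = -20
d = sqrt(17² + (-20)²) = sqrt(289 + 400) = sqrt(689) = 26.25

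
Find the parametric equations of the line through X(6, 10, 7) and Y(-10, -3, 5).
Direction vector d = Y - X = (-16, -13, -2)
x = 6 - 16t, y = 10 - 13t, z = 7 - 2t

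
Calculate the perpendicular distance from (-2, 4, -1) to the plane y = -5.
d = |0(-2) + 1(4) + 0(-1) - (-5)| / √(0² + 1² + 0²) = 9/√1 = 9.0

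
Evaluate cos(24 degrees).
cos(24 degrees) = 0.9135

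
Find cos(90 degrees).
cos(90 degrees) = 0
Decimal approximation: 0.0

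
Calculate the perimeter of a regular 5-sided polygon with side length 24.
Perimeter = number of sides * side length
Perimeter = 5 * 24
Perimeter = 120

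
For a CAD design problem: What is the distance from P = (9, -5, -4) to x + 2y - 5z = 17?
d = |1(9) + 2(-5) + (-5)(-4) - (17)| / √(1² + 2² + (-5)²) = 2/√30 = 0.3651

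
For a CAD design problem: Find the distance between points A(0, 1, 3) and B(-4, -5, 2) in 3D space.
d = √[(-4)² + (-6)² + (-1)²] = √53 = 7.28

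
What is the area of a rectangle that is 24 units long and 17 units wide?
Area = length * width
Area = 24 * 17
Area = 408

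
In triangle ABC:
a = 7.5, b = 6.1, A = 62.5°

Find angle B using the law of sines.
sin(B)/b = sin(A)/a
sin(B) = b·sin(A)/a = 6.1·sin(62.5°)/7.5 = 0.721435
B = arcsin(0.721435) = 46.17°  (b ≤ a, so B ≤ A and the acute solution is unique)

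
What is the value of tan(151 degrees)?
tan(151 degrees) = -0.5543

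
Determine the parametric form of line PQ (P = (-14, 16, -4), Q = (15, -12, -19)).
Direction vector d = Q - P = (29, -28, -15)
x = -14 + 29t, y = 16 - 28t, z = -4 - 15t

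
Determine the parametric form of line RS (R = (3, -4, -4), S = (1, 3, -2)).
Direction vector d = S - R = (-2, 7, 2)
x = 3 - 2t, y = -4 + 7t, z = -4 + 2t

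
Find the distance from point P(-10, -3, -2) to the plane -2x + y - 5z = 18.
d = |(-2)(-10) + 1(-3) + (-5)(-2) - (18)| / √((-2)² + 1² + (-5)²) = 9/√30 = 1.643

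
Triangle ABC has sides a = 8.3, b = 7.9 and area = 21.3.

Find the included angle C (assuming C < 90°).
Area = ½ab·sin(C)  →  sin(C) = 2·Area/(ab)
sin(C) = 2·21.3/(8.3·7.9) = 0.649687
C = arcsin(0.649687) = 40.52°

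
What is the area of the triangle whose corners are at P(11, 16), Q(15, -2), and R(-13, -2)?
Using the coordinate formula: Area = (1/2)|x₁(y₂-y₃) + x₂(y₃-y₁) + x₃(y₁-y₂)|
Area = (1/2)|11((-2)-(-2)) + 15((-2)-16) + (-13)(16-(-2))|
Area = (1/2)|11*0 + 15*(-18) + (-13)*18|
Area = (1/2)|0 + (-270) + (-234)|
Area = (1/2)*504 = 252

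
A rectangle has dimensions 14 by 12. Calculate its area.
Area = length * width
Area = 14 * 12
Area = 168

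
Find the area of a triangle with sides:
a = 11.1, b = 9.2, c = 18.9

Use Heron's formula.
s = (a+b+c)/2 = (11.1+9.2+18.9)/2 = 19.6
A = √(s(s-a)(s-b)(s-c)) = √(19.6·8.5·10.4·0.7)
A = √1212.85 = 34.83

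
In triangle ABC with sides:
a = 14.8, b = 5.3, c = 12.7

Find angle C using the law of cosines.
cos(C) = (a² + b² - c²)/(2ab)
cos(C) = (14.8² + 5.3² - 12.7²)/(2·14.8·5.3) = 85.84/156.88 = 0.547170
C = arccos(0.547170) = 56.83°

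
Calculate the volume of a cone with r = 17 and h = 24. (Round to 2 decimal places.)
Volume = (1/3) * pi * r² * h
Volume = (1/3) * pi * 17² * 24
Volume = (1/3) * pi * 289 * 24
Volume = (1/3) * pi * 6936
Volume = 7263.36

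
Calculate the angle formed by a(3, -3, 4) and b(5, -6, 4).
a·b = 49, |a|² = 34, |b|² = 77
cos θ = 49/√2618 ≈ 0.9577
θ ≈ 16.73°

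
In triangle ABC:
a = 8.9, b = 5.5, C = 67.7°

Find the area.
Using A = ½ab·sin(C):
A = ½·8.9·5.5·sin(67.7°) = ½·48.95·0.925210 = 22.64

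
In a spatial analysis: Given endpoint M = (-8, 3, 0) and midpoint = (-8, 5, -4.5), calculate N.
N = (2×(-8) - (-8), 2×5 - 3, 2×(-4.5) - 0) = (-8, 7, -9)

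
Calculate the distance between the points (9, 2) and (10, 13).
Using the distance formula: d = sqrt((x₂-x₁)² + (y₂-y₁)²)
dx = 10 - 9 = 1
dy = 13 - 2 = 11
d = sqrt(1² + 11²) = sqrt(1 + 121) = sqrt(122) = 11.05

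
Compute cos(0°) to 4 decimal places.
cos(0 degrees) = 1
Decimal approximation: 1.0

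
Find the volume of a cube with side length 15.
Volume = s³
Volume = 15³
Volume = 3375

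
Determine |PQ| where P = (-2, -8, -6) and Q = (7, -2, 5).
d = √[(9)² + (6)² + (11)²] = √238 = 15.43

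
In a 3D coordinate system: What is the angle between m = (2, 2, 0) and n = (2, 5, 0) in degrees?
m·n = 14, |m|² = 8, |n|² = 29
cos θ = 14/√232 ≈ 0.9191
θ ≈ 23.2°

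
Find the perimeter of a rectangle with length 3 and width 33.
Perimeter = 2 * (length + width)
Perimeter = 2 * (3 + 33)
Perimeter = 2 * 36
Perimeter = 72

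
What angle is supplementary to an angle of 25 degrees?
Supplementary angles sum to 180 degrees.
Other angle = 180 - 25
Other angle = 155 degrees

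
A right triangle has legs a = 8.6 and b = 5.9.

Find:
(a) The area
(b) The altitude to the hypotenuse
(a) Area = ½ab = ½·8.6·5.9 = 25.37
(b) Hypotenuse c = √(8.6² + 5.9²) = √108.77 = 10.4293
    Area = ½·c·h_c  →  h_c = 2·Area/c = 2·25.37/10.4293 = 4.865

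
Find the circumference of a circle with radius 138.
Circumference = 2 * pi * r
Circumference = 2 * pi * 138
Circumference = 867.08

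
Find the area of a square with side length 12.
Area = s²
Area = 12²
Area = 144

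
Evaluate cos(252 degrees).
cos(252 degrees) = -0.309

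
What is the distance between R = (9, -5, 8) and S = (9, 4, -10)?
d = √[(0)² + (9)² + (-18)²] = √405 = 20.12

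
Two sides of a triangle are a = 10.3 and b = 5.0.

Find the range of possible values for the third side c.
By the triangle inequality: |a - b| < c < a + b
|10.3 - 5.0| < c < 10.3 + 5.0
5.3 < c < 15.3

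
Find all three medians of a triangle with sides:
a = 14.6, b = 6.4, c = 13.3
Using m_x = ½√(2y² + 2z² - x²):
m_a = ½√(2·6.4² + 2·13.3² - 14.6²) = ½√222.54 = 7.459
m_b = ½√(2·14.6² + 2·13.3² - 6.4²) = ½√739.14 = 13.59
m_c = ½√(2·14.6² + 2·6.4² - 13.3²) = ½√331.35 = 9.102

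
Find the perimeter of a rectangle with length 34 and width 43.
Perimeter = 2 * (length + width)
Perimeter = 2 * (34 + 43)
Perimeter = 2 * 77
Perimeter = 154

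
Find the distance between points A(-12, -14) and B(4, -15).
Using the distance formula: d = sqrt((x₂-x₁)² + (y₂-y₁)²)
dx = 4 - (-12) = 16
dy = (-15) - (-14) = -1
d = sqrt(16² + (-1)²) = sqrt(256 + 1) = sqrt(257) = 16.03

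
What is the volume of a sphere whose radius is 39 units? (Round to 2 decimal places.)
Volume = (4/3) * pi * r³
Volume = (4/3) * pi * 39³
Volume = (4/3) * pi * 59319
Volume = 248474.85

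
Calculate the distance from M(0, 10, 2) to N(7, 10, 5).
d = √[(7)² + (0)² + (3)²] = √58 = 7.616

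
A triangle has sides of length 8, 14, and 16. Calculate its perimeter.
Perimeter = sum of all sides
Perimeter = 8 + 14 + 16
Perimeter = 38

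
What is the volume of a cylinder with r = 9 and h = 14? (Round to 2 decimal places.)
Volume = pi * r² * h
Volume = pi * 9² * 14
Volume = pi * 81 * 14
Volume = pi * 1134
Volume = 3562.57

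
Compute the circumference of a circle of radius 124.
Circumference = 2 * pi * r
Circumference = 2 * pi * 124
Circumference = 779.11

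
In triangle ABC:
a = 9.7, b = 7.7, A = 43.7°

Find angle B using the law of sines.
sin(B)/b = sin(A)/a
sin(B) = b·sin(A)/a = 7.7·sin(43.7°)/9.7 = 0.548432
B = arcsin(0.548432) = 33.26°  (b ≤ a, so B ≤ A and the acute solution is unique)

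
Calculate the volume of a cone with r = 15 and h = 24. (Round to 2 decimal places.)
Volume = (1/3) * pi * r² * h
Volume = (1/3) * pi * 15² * 24
Volume = (1/3) * pi * 225 * 24
Volume = (1/3) * pi * 5400
Volume = 5654.87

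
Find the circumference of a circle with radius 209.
Circumference = 2 * pi * r
Circumference = 2 * pi * 209
Circumference = 1313.19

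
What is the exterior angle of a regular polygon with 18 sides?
Exterior angle of a regular n-gon = 360/n
Exterior angle = 360/18
Exterior angle = 20 degrees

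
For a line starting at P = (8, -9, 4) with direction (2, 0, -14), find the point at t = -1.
P(-1) = (8 + 2(-1), -9 + 0(-1), 4 + (-14)(-1)) = (6, -9, 18)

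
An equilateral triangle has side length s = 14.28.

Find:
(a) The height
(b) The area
(a) Height h = s·√3/2 = 14.28·√3/2 = 12.37
(b) Area = (√3/4)·s² = (√3/4)·14.28² = (√3/4)·203.918 = 88.3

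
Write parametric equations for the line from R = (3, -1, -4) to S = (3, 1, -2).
Direction vector d = S - R = (0, 2, 2)
x = 3, y = -1 + 2t, z = -4 + 2t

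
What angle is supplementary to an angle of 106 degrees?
Supplementary angles sum to 180 degrees.
Other angle = 180 - 106
Other angle = 74 degrees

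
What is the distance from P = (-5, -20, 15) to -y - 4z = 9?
d = |0(-5) + (-1)(-20) + (-4)(15) - (9)| / √(0² + (-1)² + (-4)²) = 49/√17 = 11.88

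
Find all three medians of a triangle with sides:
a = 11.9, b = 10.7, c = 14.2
Using m_x = ½√(2y² + 2z² - x²):
m_a = ½√(2·10.7² + 2·14.2² - 11.9²) = ½√490.65 = 11.08
m_b = ½√(2·11.9² + 2·14.2² - 10.7²) = ½√572.01 = 11.96
m_c = ½√(2·11.9² + 2·10.7² - 14.2²) = ½√310.56 = 8.811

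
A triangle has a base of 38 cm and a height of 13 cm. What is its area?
Area = (1/2) * base * height
Area = (1/2) * 38 * 13
Area = 247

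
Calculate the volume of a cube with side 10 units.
Volume = s³
Volume = 10³
Volume = 1000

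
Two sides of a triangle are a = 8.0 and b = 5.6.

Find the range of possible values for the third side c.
By the triangle inequality: |a - b| < c < a + b
|8.0 - 5.6| < c < 8.0 + 5.6
2.4 < c < 13.6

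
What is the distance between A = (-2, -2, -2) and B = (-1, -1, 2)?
d = √[(1)² + (1)² + (4)²] = √18 = 4.243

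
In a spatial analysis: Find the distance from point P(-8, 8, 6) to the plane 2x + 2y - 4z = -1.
d = |2(-8) + 2(8) + (-4)(6) - (-1)| / √(2² + 2² + (-4)²) = 23/√24 = 4.695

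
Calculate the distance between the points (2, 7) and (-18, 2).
Using the distance formula: d = sqrt((x₂-x₁)² + (y₂-y₁)²)
dx = (-18) - 2 = -20
dy = 2 - 7 = -5
d = sqrt((-20)² + (-5)²) = sqrt(400 + 25) = sqrt(425) = 20.62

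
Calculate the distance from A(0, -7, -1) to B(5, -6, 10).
d = √[(5)² + (1)² + (11)²] = √147 = 12.12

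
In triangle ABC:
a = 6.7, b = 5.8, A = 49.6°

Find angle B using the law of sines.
sin(B)/b = sin(A)/a
sin(B) = b·sin(A)/a = 5.8·sin(49.6°)/6.7 = 0.659242
B = arcsin(0.659242) = 41.24°  (b ≤ a, so B ≤ A and the acute solution is unique)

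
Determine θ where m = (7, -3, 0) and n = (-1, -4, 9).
m·n = 5, |m|² = 58, |n|² = 98
cos θ = 5/√5684 ≈ 0.06632
θ ≈ 86.2°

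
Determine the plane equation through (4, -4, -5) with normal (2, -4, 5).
d = n·P = (2)(4) + (-4)(-4) + (5)(-5) = -1
Plane: 2x - 4y + 5z = -1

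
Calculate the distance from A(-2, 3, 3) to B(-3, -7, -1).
d = √[(-1)² + (-10)² + (-4)²] = √117 = 10.82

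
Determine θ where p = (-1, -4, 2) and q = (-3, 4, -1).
p·q = -15, |p|² = 21, |q|² = 26
cos θ = -15/√546 ≈ -0.6419
θ ≈ 129.9°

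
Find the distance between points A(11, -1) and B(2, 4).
Using the distance formula: d = sqrt((x₂-x₁)² + (y₂-y₁)²)
dx = 2 - 11 = -9
dy = 4 - (-1) = 5
d = sqrt((-9)² + 5²) = sqrt(81 + 25) = sqrt(106) = 10.30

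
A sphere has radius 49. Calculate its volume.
Volume = (4/3) * pi * r³
Volume = (4/3) * pi * 49³
Volume = (4/3) * pi * 117649
Volume = 492806.98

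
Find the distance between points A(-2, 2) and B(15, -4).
Using the distance formula: d = sqrt((x₂-x₁)² + (y₂-y₁)²)
dx = 15 - (-2) = 17
dy = (-4) - 2 = -6
d = sqrt(17² + (-6)²) = sqrt(289 + 36) = sqrt(325) = 18.03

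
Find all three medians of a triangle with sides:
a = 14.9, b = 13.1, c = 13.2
Using m_x = ½√(2y² + 2z² - x²):
m_a = ½√(2·13.1² + 2·13.2² - 14.9²) = ½√469.69 = 10.84
m_b = ½√(2·14.9² + 2·13.2² - 13.1²) = ½√620.89 = 12.46
m_c = ½√(2·14.9² + 2·13.1² - 13.2²) = ½√613 = 12.38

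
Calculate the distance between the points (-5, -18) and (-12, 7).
Using the distance formula: d = sqrt((x₂-x₁)² + (y₂-y₁)²)
dx = (-12) - (-5) = -7
dy = 7 - (-18) = 25
d = sqrt((-7)² + 25²) = sqrt(49 + 625) = sqrt(674) = 25.96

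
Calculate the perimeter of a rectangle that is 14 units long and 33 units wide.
Perimeter = 2 * (length + width)
Perimeter = 2 * (14 + 33)
Perimeter = 2 * 47
Perimeter = 94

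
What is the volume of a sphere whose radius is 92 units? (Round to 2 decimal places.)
Volume = (4/3) * pi * r³
Volume = (4/3) * pi * 92³
Volume = (4/3) * pi * 778688
Volume = 3261760.67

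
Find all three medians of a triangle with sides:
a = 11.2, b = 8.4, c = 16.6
Using m_x = ½√(2y² + 2z² - x²):
m_a = ½√(2·8.4² + 2·16.6² - 11.2²) = ½√566.8 = 11.9
m_b = ½√(2·11.2² + 2·16.6² - 8.4²) = ½√731.44 = 13.52
m_c = ½√(2·11.2² + 2·8.4² - 16.6²) = ½√116.44 = 5.395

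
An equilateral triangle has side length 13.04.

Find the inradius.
For an equilateral triangle, r = s/(2√3) where s is the side.
r = 13.04/(2√3) = 13.04/3.464102 = 3.764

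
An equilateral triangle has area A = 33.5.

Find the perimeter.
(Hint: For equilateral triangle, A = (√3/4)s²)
A = (√3/4)s²  →  s² = 4A/√3 = 4·33.5/√3 = 77.3649
s = 8.79573
Perimeter = 3s = 26.39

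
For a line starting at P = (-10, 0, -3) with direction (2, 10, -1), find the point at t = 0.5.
P(0.5) = (-10 + 2(0.5), 0 + 10(0.5), -3 + (-1)(0.5)) = (-9, 5, -3.5)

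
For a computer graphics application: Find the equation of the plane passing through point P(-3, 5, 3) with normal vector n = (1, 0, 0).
d = n·P = (1)(-3) + (0)(5) + (0)(3) = -3
Plane: x = -3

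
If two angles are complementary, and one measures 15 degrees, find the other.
Complementary angles sum to 90 degrees.
Other angle = 90 - 15
Other angle = 75 degrees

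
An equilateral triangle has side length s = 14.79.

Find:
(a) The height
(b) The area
(a) Height h = s·√3/2 = 14.79·√3/2 = 12.81
(b) Area = (√3/4)·s² = (√3/4)·14.79² = (√3/4)·218.744 = 94.72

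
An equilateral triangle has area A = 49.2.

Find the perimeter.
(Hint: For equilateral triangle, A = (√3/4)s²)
A = (√3/4)s²  →  s² = 4A/√3 = 4·49.2/√3 = 113.623
s = 10.6594
Perimeter = 3s = 31.98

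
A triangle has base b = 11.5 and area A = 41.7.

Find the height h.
A = ½bh  →  h = 2A/b
h = 2·41.7/11.5 = 7.252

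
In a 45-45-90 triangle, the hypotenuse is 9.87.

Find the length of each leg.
In a 45-45-90 triangle, hypotenuse = leg·√2  →  leg = hypotenuse/√2
leg = 9.87/√2 = 6.979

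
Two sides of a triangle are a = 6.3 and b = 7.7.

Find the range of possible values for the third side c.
By the triangle inequality: |a - b| < c < a + b
|6.3 - 7.7| < c < 6.3 + 7.7
1.4 < c < 14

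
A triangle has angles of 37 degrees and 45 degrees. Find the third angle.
Sum of angles in a triangle = 180 degrees
Third angle = 180 - 37 - 45
Third angle = 98 degrees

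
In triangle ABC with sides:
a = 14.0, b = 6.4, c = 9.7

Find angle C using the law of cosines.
cos(C) = (a² + b² - c²)/(2ab)
cos(C) = (14.0² + 6.4² - 9.7²)/(2·14.0·6.4) = 142.87/179.2 = 0.797266
C = arccos(0.797266) = 37.13°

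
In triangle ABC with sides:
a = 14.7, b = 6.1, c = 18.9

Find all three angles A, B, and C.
By the law of cosines:
cos(A) = (b² + c² - a²)/(2bc) = 0.773398  →  A = 39.34°
cos(B) = (a² + c² - b²)/(2ac) = 0.964781  →  B = 15.25°
cos(C) = (a² + b² - c²)/(2ab) = -0.579402  →  C = 125.4°
Check: A + B + C = 180.0° ✓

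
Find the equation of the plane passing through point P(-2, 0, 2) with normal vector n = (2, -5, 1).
d = n·P = (2)(-2) + (-5)(0) + (1)(2) = -2
Plane: 2x - 5y + z = -2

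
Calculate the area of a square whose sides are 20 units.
Area = s²
Area = 20²
Area = 400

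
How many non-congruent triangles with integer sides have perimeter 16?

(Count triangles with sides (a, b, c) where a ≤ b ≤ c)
With a ≤ b ≤ c and a + b + c = 16, the triangle inequality a + b > c gives c < 16/2, so c ≤ 7.
Iterate a from 1 to ⌊p/3⌋ = 5; for each a, b ranges from a to ⌊(p−a)/2⌋ with c = p − a − b, keeping only c ≥ b.
Triples: (2, 7, 7), (3, 6, 7), (4, 5, 7), …
Count = 5 triangles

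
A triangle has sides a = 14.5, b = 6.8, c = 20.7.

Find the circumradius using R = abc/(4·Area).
s = (a+b+c)/2 = 21
Area = √(s(s-a)(s-b)(s-c)) = √(21·6.5·14.2·0.3) = 24.1141
R = abc/(4·Area) = (14.5·6.8·20.7)/(4·24.1141) = 2041.02/96.4564 = 21.16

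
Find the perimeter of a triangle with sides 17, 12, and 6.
Perimeter = sum of all sides
Perimeter = 17 + 12 + 6
Perimeter = 35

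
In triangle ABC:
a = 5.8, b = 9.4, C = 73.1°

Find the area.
Using A = ½ab·sin(C):
A = ½·5.8·9.4·sin(73.1°) = ½·54.52·0.956814 = 26.08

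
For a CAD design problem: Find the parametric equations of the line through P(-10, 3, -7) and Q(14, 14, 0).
Direction vector d = Q - P = (24, 11, 7)
x = -10 + 24t, y = 3 + 11t, z = -7 + 7t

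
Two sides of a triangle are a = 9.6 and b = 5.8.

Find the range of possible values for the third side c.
By the triangle inequality: |a - b| < c < a + b
|9.6 - 5.8| < c < 9.6 + 5.8
3.8 < c < 15.4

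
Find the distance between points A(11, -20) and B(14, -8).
Using the distance formula: d = sqrt((x₂-x₁)² + (y₂-y₁)²)
dx = 14 - 11 = 3
dy = (-8) - (-20) = 12
d = sqrt(3² + 12²) = sqrt(9 + 144) = sqrt(153) = 12.37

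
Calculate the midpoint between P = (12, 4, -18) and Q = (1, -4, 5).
Midpoint = ((12+1)/2, (4-4)/2, (-18+5)/2) = (6.5, 0, -6.5)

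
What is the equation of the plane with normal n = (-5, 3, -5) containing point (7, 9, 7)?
d = n·P = (-5)(7) + (3)(9) + (-5)(7) = -43
Plane: -5x + 3y - 5z = -43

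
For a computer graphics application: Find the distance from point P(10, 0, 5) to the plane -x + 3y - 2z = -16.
d = |(-1)(10) + 3(0) + (-2)(5) - (-16)| / √((-1)² + 3² + (-2)²) = 4/√14 = 1.069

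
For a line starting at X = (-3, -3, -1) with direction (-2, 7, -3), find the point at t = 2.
P(2) = (-3 + (-2)(2), -3 + 7(2), -1 + (-3)(2)) = (-7, 11, -7)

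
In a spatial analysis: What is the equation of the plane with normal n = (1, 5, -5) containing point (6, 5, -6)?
d = n·P = (1)(6) + (5)(5) + (-5)(-6) = 61
Plane: x + 5y - 5z = 61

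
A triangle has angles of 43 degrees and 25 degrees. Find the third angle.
Sum of angles in a triangle = 180 degrees
Third angle = 180 - 43 - 25
Third angle = 112 degrees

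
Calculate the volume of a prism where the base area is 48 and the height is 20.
Volume = base area * height
Volume = 48 * 20
Volume = 960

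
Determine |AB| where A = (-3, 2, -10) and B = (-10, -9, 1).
d = √[(-7)² + (-11)² + (11)²] = √291 = 17.06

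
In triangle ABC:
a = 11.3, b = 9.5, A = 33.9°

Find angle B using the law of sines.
sin(B)/b = sin(A)/a
sin(B) = b·sin(A)/a = 9.5·sin(33.9°)/11.3 = 0.468901
B = arcsin(0.468901) = 27.96°  (b ≤ a, so B ≤ A and the acute solution is unique)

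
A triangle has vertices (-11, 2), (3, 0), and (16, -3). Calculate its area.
Using the coordinate formula: Area = (1/2)|x₁(y₂-y₃) + x₂(y₃-y₁) + x₃(y₁-y₂)|
Area = (1/2)|(-11)(0-(-3)) + 3((-3)-2) + 16(2-0)|
Area = (1/2)|(-11)*3 + 3*(-5) + 16*2|
Area = (1/2)|(-33) + (-15) + 32|
Area = (1/2)*16 = 8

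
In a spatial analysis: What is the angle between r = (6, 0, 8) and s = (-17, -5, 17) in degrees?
r·s = 34, |r|² = 100, |s|² = 603
cos θ = 34/√60300 ≈ 0.1385
θ ≈ 82.04°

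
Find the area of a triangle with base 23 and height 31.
Area = (1/2) * base * height
Area = (1/2) * 23 * 31
Area = 356.50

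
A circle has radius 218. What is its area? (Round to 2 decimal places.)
Area = pi * r²
Area = pi * 218²
Area = pi * 47524
Area = 149301.05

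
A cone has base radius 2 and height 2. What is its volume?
Volume = (1/3) * pi * r² * h
Volume = (1/3) * pi * 2² * 2
Volume = (1/3) * pi * 4 * 2
Volume = (1/3) * pi * 8
Volume = 8.38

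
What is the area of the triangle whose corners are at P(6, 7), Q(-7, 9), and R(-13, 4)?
Using the coordinate formula: Area = (1/2)|x₁(y₂-y₃) + x₂(y₃-y₁) + x₃(y₁-y₂)|
Area = (1/2)|6(9-4) + (-7)(4-7) + (-13)(7-9)|
Area = (1/2)|6*5 + (-7)*(-3) + (-13)*(-2)|
Area = (1/2)|30 + 21 + 26|
Area = (1/2)*77 = 38.50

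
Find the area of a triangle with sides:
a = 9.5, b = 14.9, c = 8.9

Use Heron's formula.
s = (a+b+c)/2 = (9.5+14.9+8.9)/2 = 16.65
A = √(s(s-a)(s-b)(s-c)) = √(16.65·7.15·1.75·7.75)
A = √1614.58 = 40.18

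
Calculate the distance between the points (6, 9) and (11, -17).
Using the distance formula: d = sqrt((x₂-x₁)² + (y₂-y₁)²)
dx = 11 - 6 = 5
dy = (-17) - 9 = -26
d = sqrt(5² + (-26)²) = sqrt(25 + 676) = sqrt(701) = 26.48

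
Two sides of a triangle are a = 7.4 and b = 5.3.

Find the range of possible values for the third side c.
By the triangle inequality: |a - b| < c < a + b
|7.4 - 5.3| < c < 7.4 + 5.3
2.1 < c < 12.7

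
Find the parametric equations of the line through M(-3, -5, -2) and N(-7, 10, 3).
Direction vector d = N - M = (-4, 15, 5)
x = -3 - 4t, y = -5 + 15t, z = -2 + 5t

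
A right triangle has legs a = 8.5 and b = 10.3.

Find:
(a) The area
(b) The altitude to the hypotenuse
(a) Area = ½ab = ½·8.5·10.3 = 43.775
(b) Hypotenuse c = √(8.5² + 10.3²) = √178.34 = 13.3544
    Area = ½·c·h_c  →  h_c = 2·Area/c = 2·43.775/13.3544 = 6.556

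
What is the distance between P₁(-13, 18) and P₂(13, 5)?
Using the distance formula: d = sqrt((x₂-x₁)² + (y₂-y₁)²)
dx = 13 - (-13) = 26
dy = 5 - 18 = -13
d = sqrt(26² + (-13)²) = sqrt(676 + 169) = sqrt(845) = 29.07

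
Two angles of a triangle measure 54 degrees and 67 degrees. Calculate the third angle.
Sum of angles in a triangle = 180 degrees
Third angle = 180 - 54 - 67
Third angle = 59 degrees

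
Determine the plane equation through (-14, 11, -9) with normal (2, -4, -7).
d = n·P = (2)(-14) + (-4)(11) + (-7)(-9) = -9
Plane: 2x - 4y - 7z = -9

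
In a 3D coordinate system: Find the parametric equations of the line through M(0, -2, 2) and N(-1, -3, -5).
Direction vector d = N - M = (-1, -1, -7)
x = 0 - t, y = -2 - t, z = 2 - 7t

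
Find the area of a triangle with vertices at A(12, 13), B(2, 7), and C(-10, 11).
Using the coordinate formula: Area = (1/2)|x₁(y₂-y₃) + x₂(y₃-y₁) + x₃(y₁-y₂)|
Area = (1/2)|12(7-11) + 2(11-13) + (-10)(13-7)|
Area = (1/2)|12*(-4) + 2*(-2) + (-10)*6|
Area = (1/2)|(-48) + (-4) + (-60)|
Area = (1/2)*112 = 56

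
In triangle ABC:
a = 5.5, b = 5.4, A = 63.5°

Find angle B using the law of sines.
sin(B)/b = sin(A)/a
sin(B) = b·sin(A)/a = 5.4·sin(63.5°)/5.5 = 0.878663
B = arcsin(0.878663) = 61.48°  (b ≤ a, so B ≤ A and the acute solution is unique)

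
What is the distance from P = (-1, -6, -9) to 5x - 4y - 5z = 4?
d = |5(-1) + (-4)(-6) + (-5)(-9) - (4)| / √(5² + (-4)² + (-5)²) = 60/√66 = 7.385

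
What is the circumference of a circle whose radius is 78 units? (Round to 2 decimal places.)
Circumference = 2 * pi * r
Circumference = 2 * pi * 78
Circumference = 490.09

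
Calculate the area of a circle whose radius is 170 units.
Area = pi * r²
Area = pi * 170²
Area = pi * 28900
Area = 90792.03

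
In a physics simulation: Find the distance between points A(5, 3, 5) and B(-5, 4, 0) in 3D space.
d = √[(-10)² + (1)² + (-5)²] = √126 = 11.22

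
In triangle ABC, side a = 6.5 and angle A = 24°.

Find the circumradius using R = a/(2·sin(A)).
R = a/(2·sin(A)) = 6.5/(2·sin(24°))
R = 6.5/(2·0.406737) = 6.5/0.813473 = 7.99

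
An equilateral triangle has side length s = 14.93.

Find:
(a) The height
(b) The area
(a) Height h = s·√3/2 = 14.93·√3/2 = 12.93
(b) Area = (√3/4)·s² = (√3/4)·14.93² = (√3/4)·222.905 = 96.52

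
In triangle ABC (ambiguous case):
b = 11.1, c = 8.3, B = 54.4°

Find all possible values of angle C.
sin(C)/c = sin(B)/b  →  sin(C) = c·sin(B)/b = 8.3·sin(54.4°)/11.1 = 0.607994
C₁ = arcsin(0.607994) = 37.44°,  C₂ = 180° - C₁ = 142.56°
Check C₂: A = 180° - 54.4° - 142.56° = -16.96° ≤ 0, rejected
C = 37.44° (one solution)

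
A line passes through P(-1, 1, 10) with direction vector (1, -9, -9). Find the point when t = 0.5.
P(0.5) = (-1 + 1(0.5), 1 + (-9)(0.5), 10 + (-9)(0.5)) = (-0.5, -3.5, 5.5)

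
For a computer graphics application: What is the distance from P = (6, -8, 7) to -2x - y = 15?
d = |(-2)(6) + (-1)(-8) + 0(7) - (15)| / √((-2)² + (-1)² + 0²) = 19/√5 = 8.497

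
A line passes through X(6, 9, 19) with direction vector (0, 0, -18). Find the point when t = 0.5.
P(0.5) = (6 + 0(0.5), 9 + 0(0.5), 19 + (-18)(0.5)) = (6, 9, 10)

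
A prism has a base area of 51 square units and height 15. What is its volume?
Volume = base area * height
Volume = 51 * 15
Volume = 765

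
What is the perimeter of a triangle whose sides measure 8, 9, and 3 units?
Perimeter = sum of all sides
Perimeter = 8 + 9 + 3
Perimeter = 20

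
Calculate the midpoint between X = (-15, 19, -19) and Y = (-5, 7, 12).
Midpoint = ((-15-5)/2, (19+7)/2, (-19+12)/2) = (-10, 13, -3.5)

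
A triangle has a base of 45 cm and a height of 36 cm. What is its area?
Area = (1/2) * base * height
Area = (1/2) * 45 * 36
Area = 810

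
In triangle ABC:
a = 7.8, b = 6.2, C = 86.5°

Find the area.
Using A = ½ab·sin(C):
A = ½·7.8·6.2·sin(86.5°) = ½·48.36·0.998135 = 24.13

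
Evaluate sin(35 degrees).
sin(35 degrees) = 0.5736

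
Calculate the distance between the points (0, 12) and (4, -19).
Using the distance formula: d = sqrt((x₂-x₁)² + (y₂-y₁)²)
dx = 4 - 0 = 4
dy = (-19) - 12 = -31
d = sqrt(4² + (-31)²) = sqrt(16 + 961) = sqrt(977) = 31.26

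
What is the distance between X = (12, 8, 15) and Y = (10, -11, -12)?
d = √[(-2)² + (-19)² + (-27)²] = √1094 = 33.08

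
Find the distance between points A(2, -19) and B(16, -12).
Using the distance formula: d = sqrt((x₂-x₁)² + (y₂-y₁)²)
dx = 16 - 2 = 14
dy = (-12) - (-19) = 7
d = sqrt(14² + 7²) = sqrt(196 + 49) = sqrt(245) = 15.65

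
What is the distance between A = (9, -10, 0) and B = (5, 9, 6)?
d = √[(-4)² + (19)² + (6)²] = √413 = 20.32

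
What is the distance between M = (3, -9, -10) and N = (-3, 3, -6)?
d = √[(-6)² + (12)² + (4)²] = √196 = 14.0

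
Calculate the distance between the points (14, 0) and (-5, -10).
Using the distance formula: d = sqrt((x₂-x₁)² + (y₂-y₁)²)
dx = (-5) - 14 = -19
dy = (-10) - 0 = -10
d = sqrt((-19)² + (-10)²) = sqrt(361 + 100) = sqrt(461) = 21.47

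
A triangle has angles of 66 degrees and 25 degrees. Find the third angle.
Sum of angles in a triangle = 180 degrees
Third angle = 180 - 66 - 25
Third angle = 89 degrees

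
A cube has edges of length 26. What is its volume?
Volume = s³
Volume = 26³
Volume = 17576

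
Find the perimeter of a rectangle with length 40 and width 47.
Perimeter = 2 * (length + width)
Perimeter = 2 * (40 + 47)
Perimeter = 2 * 87
Perimeter = 174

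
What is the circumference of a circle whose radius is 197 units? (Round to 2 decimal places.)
Circumference = 2 * pi * r
Circumference = 2 * pi * 197
Circumference = 1237.79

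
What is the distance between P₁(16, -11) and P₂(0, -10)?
Using the distance formula: d = sqrt((x₂-x₁)² + (y₂-y₁)²)
dx = 0 - 16 = -16
dy = (-10) - (-11) = 1
d = sqrt((-16)² + 1²) = sqrt(256 + 1) = sqrt(257) = 16.03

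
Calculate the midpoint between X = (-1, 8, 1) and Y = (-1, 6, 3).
Midpoint = ((-1-1)/2, (8+6)/2, (1+3)/2) = (-1, 7, 2)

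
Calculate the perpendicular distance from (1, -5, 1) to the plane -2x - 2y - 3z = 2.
d = |(-2)(1) + (-2)(-5) + (-3)(1) - (2)| / √((-2)² + (-2)² + (-3)²) = 3/√17 = 0.7276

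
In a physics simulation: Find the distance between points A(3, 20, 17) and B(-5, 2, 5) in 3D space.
d = √[(-8)² + (-18)² + (-12)²] = √532 = 23.07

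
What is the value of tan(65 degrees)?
tan(65 degrees) = 2.1445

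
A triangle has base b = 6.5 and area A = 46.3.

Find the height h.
A = ½bh  →  h = 2A/b
h = 2·46.3/6.5 = 14.25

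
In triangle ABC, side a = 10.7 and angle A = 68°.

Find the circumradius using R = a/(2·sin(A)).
R = a/(2·sin(A)) = 10.7/(2·sin(68°))
R = 10.7/(2·0.927184) = 10.7/1.854368 = 5.77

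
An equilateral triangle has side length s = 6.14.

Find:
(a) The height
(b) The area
(a) Height h = s·√3/2 = 6.14·√3/2 = 5.317
(b) Area = (√3/4)·s² = (√3/4)·6.14² = (√3/4)·37.6996 = 16.32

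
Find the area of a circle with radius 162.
Area = pi * r²
Area = pi * 162²
Area = pi * 26244
Area = 82447.96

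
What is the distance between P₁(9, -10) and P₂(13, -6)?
Using the distance formula: d = sqrt((x₂-x₁)² + (y₂-y₁)²)
dx = 13 - 9 = 4
dy = (-6) - (-10) = 4
d = sqrt(4² + 4²) = sqrt(16 + 16) = sqrt(32) = 5.66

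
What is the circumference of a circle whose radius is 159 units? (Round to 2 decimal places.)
Circumference = 2 * pi * r
Circumference = 2 * pi * 159
Circumference = 999.03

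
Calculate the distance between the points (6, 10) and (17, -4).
Using the distance formula: d = sqrt((x₂-x₁)² + (y₂-y₁)²)
dx = 17 - 6 = 11
dy = (-4) - 10 = -14
d = sqrt(11² + (-14)²) = sqrt(121 + 196) = sqrt(317) = 17.80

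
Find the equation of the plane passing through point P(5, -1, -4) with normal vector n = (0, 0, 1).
d = n·P = (0)(5) + (0)(-1) + (1)(-4) = -4
Plane: z = -4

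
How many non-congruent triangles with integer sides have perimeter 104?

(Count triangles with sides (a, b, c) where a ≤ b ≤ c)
With a ≤ b ≤ c and a + b + c = 104, the triangle inequality a + b > c gives c < 104/2, so c ≤ 51.
Iterate a from 1 to ⌊p/3⌋ = 34; for each a, b ranges from a to ⌊(p−a)/2⌋ with c = p − a − b, keeping only c ≥ b.
Triples: (2, 51, 51), (3, 50, 51), (4, 49, 51), …
Count = 225 triangles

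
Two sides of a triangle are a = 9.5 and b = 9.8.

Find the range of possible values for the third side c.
By the triangle inequality: |a - b| < c < a + b
|9.5 - 9.8| < c < 9.5 + 9.8
0.3 < c < 19.3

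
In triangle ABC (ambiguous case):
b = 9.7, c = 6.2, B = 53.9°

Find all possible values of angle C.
sin(C)/c = sin(B)/b  →  sin(C) = c·sin(B)/b = 6.2·sin(53.9°)/9.7 = 0.516447
C₁ = arcsin(0.516447) = 31.09°,  C₂ = 180° - C₁ = 148.91°
Check C₂: A = 180° - 53.9° - 148.91° = -22.81° ≤ 0, rejected
C = 31.09° (one solution)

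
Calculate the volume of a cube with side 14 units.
Volume = s³
Volume = 14³
Volume = 2744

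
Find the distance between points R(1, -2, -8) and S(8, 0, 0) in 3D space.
d = √[(7)² + (2)² + (8)²] = √117 = 10.82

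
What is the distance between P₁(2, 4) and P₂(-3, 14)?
Using the distance formula: d = sqrt((x₂-x₁)² + (y₂-y₁)²)
dx = (-3) - 2 = -5
dy = 14 - 4 = 10
d = sqrt((-5)² + 10²) = sqrt(25 + 100) = sqrt(125) = 11.18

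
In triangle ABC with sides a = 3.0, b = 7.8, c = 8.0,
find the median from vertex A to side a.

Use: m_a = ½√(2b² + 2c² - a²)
m_a = ½√(2·7.8² + 2·8.0² - 3.0²)
m_a = ½√(121.68 + 128 - 9) = ½√240.68 = 7.757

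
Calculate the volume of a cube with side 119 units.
Volume = s³
Volume = 119³
Volume = 1685159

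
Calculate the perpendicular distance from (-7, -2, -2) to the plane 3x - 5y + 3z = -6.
d = |3(-7) + (-5)(-2) + 3(-2) - (-6)| / √(3² + (-5)² + 3²) = 11/√43 = 1.677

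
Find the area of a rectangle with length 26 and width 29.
Area = length * width
Area = 26 * 29
Area = 754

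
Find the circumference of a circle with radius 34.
Circumference = 2 * pi * r
Circumference = 2 * pi * 34
Circumference = 213.63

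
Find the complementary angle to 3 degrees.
Complementary angles sum to 90 degrees.
Other angle = 90 - 3
Other angle = 87 degrees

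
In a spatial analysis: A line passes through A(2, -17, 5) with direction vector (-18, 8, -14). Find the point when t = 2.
P(2) = (2 + (-18)(2), -17 + 8(2), 5 + (-14)(2)) = (-34, -1, -23)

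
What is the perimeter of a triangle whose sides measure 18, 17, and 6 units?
Perimeter = sum of all sides
Perimeter = 18 + 17 + 6
Perimeter = 41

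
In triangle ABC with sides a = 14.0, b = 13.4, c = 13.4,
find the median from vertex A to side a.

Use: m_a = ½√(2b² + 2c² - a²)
m_a = ½√(2·13.4² + 2·13.4² - 14.0²)
m_a = ½√(359.12 + 359.12 - 196) = ½√522.24 = 11.43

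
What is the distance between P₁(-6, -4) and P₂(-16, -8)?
Using the distance formula: d = sqrt((x₂-x₁)² + (y₂-y₁)²)
dx = (-16) - (-6) = -10
dy = (-8) - (-4) = -4
d = sqrt((-10)² + (-4)²) = sqrt(100 + 16) = sqrt(116) = 10.77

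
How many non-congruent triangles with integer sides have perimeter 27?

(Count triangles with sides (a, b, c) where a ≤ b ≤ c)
With a ≤ b ≤ c and a + b + c = 27, the triangle inequality a + b > c gives c < 27/2, so c ≤ 13.
Iterate a from 1 to ⌊p/3⌋ = 9; for each a, b ranges from a to ⌊(p−a)/2⌋ with c = p − a − b, keeping only c ≥ b.
Triples: (1, 13, 13), (2, 12, 13), (3, 11, 13), …
Count = 19 triangles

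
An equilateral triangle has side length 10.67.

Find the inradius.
For an equilateral triangle, r = s/(2√3) where s is the side.
r = 10.67/(2√3) = 10.67/3.464102 = 3.08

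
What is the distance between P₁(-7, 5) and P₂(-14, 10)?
Using the distance formula: d = sqrt((x₂-x₁)² + (y₂-y₁)²)
dx = (-14) - (-7) = -7
dy = 10 - 5 = 5
d = sqrt((-7)² + 5²) = sqrt(49 + 25) = sqrt(74) = 8.60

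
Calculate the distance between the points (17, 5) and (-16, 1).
Using the distance formula: d = sqrt((x₂-x₁)² + (y₂-y₁)²)
dx = (-16) - 17 = -33
dy = 1 - 5 = -4
d = sqrt((-33)² + (-4)²) = sqrt(1089 + 16) = sqrt(1105) = 33.24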